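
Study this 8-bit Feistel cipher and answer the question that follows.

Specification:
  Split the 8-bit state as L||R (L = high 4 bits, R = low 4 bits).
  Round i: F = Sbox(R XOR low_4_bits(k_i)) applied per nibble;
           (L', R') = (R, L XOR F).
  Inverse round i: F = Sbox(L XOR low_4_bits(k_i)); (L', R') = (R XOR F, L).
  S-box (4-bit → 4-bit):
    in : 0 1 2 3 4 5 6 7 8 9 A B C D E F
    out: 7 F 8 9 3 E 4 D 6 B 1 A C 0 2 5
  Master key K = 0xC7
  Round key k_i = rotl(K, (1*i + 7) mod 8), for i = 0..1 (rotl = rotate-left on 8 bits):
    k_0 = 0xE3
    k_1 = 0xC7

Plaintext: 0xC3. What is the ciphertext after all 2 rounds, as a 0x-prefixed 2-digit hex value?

0xBF

s_0 = plaintext = 0xC3
s_1 = Round(s_0, k_0) = 0x3B
s_2 = Round(s_1, k_1) = 0xBF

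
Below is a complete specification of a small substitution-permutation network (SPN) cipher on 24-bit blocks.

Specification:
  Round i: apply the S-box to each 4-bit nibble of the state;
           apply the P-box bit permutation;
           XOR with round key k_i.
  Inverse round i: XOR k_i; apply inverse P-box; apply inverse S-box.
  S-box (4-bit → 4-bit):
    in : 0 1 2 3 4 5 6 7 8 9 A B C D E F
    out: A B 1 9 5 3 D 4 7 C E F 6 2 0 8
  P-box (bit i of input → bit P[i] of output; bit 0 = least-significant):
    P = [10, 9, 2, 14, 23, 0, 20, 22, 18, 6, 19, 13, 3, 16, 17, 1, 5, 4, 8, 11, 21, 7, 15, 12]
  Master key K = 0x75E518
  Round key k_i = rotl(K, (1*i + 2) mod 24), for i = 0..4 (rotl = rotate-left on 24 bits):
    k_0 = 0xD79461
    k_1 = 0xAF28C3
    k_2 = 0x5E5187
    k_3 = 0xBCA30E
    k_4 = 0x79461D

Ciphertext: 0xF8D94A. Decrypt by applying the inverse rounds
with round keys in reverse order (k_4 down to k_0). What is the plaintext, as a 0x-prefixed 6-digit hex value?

s_0 = ciphertext = 0xF8D94A
s_1 = InvRound(s_0, k_4) = 0x9A0D58
s_2 = InvRound(s_1, k_3) = 0x4091E8
s_3 = InvRound(s_2, k_2) = 0x7268C9
s_4 = InvRound(s_3, k_1) = 0xEE146F
s_5 = InvRound(s_4, k_0) = 0x4E1777

0x4E1777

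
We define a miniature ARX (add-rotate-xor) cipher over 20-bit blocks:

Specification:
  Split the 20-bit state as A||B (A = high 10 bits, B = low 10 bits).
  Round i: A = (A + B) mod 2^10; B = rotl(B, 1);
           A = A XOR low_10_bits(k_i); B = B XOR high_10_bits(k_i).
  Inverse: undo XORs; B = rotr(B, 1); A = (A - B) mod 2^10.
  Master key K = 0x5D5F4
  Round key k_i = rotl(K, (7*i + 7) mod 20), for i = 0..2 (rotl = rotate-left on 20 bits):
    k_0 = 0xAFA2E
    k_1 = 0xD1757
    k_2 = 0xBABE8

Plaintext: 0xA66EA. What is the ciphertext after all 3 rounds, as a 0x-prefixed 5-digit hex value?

s_0 = plaintext = 0xA66EA
s_1 = Round(s_0, k_0) = 0xEB76B
s_2 = Round(s_1, k_1) = 0x13D92
s_3 = Round(s_2, k_2) = 0x825CE

0x825CE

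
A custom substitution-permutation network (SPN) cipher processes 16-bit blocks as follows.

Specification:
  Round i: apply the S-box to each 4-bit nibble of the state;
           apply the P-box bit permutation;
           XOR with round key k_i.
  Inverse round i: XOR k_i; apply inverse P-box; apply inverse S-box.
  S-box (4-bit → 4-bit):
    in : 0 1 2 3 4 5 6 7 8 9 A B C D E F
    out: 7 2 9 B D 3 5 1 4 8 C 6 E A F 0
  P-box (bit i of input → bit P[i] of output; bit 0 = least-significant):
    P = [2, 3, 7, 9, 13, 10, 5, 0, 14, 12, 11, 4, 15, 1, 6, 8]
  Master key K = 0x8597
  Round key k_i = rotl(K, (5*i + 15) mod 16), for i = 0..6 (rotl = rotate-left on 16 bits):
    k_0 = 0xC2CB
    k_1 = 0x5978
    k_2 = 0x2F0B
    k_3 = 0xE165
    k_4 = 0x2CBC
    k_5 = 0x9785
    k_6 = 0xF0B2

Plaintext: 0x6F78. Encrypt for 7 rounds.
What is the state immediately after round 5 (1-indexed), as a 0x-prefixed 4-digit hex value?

0xD454

s_0 = plaintext = 0x6F78
s_1 = Round(s_0, k_0) = 0x620B
s_2 = Round(s_1, k_1) = 0xBD80
s_3 = Round(s_2, k_2) = 0x3FF5
s_4 = Round(s_3, k_3) = 0x606B
s_5 = Round(s_4, k_4) = 0xD454
s_6 = Round(s_5, k_5) = 0xF813
s_7 = Round(s_6, k_6) = 0xFEBE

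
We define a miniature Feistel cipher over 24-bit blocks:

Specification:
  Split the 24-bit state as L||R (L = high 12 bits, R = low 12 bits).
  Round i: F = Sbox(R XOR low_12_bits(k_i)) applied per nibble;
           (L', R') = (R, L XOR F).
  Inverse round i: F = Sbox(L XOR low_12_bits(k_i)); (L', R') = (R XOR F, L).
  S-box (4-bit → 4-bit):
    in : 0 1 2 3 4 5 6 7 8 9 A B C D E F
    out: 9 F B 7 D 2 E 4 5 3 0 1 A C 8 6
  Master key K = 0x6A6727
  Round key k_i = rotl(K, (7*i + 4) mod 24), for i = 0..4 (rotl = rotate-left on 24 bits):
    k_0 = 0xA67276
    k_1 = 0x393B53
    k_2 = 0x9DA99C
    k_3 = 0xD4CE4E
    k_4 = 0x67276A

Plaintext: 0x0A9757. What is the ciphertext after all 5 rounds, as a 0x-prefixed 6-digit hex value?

s_0 = plaintext = 0x0A9757
s_1 = Round(s_0, k_0) = 0x757216
s_2 = Round(s_1, k_1) = 0x216485
s_3 = Round(s_2, k_2) = 0x485EE5
s_4 = Round(s_3, k_3) = 0xEE5D84
s_5 = Round(s_4, k_4) = 0xD84E6D

0xD84E6D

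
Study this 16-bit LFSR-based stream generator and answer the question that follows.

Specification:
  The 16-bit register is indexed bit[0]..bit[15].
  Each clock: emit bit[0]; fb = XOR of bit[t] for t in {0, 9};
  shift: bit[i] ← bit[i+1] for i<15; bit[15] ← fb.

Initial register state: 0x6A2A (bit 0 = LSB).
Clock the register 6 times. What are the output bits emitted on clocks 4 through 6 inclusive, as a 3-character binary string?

reg_0 = 0x6A2A
clock 1: out=0, reg = 0xB515
clock 2: out=1, reg = 0xDA8A
clock 3: out=0, reg = 0xED45
clock 4: out=1, reg = 0xF6A2
clock 5: out=0, reg = 0xFB51
clock 6: out=1, reg = 0x7DA8

101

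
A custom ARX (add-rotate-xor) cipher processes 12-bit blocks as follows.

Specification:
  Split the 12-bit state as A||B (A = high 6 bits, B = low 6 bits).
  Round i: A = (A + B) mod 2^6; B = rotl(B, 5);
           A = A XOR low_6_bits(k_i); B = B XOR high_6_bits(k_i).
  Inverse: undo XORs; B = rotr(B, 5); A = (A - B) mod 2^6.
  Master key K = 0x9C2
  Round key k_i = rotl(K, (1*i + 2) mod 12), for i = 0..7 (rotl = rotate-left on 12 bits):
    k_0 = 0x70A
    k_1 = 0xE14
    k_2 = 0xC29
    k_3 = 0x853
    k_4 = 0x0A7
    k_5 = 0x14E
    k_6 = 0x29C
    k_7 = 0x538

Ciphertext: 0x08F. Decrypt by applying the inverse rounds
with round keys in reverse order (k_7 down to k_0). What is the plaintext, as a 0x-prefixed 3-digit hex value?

0x638

s_0 = ciphertext = 0x08F
s_1 = InvRound(s_0, k_7) = 0x136
s_2 = InvRound(s_1, k_6) = 0x7F9
s_3 = InvRound(s_2, k_5) = 0x639
s_4 = InvRound(s_3, k_4) = 0x237
s_5 = InvRound(s_4, k_3) = 0xBEC
s_6 = InvRound(s_5, k_2) = 0x3B8
s_7 = InvRound(s_6, k_1) = 0x680
s_8 = InvRound(s_7, k_0) = 0x638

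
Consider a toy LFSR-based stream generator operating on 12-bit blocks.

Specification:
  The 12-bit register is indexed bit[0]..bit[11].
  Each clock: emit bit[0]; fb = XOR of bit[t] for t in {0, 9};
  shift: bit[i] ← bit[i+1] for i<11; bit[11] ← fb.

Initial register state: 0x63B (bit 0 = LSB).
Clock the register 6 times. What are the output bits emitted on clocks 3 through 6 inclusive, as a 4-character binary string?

0111

reg_0 = 0x63B
clock 1: out=1, reg = 0x31D
clock 2: out=1, reg = 0x18E
clock 3: out=0, reg = 0x0C7
clock 4: out=1, reg = 0x863
clock 5: out=1, reg = 0xC31
clock 6: out=1, reg = 0xE18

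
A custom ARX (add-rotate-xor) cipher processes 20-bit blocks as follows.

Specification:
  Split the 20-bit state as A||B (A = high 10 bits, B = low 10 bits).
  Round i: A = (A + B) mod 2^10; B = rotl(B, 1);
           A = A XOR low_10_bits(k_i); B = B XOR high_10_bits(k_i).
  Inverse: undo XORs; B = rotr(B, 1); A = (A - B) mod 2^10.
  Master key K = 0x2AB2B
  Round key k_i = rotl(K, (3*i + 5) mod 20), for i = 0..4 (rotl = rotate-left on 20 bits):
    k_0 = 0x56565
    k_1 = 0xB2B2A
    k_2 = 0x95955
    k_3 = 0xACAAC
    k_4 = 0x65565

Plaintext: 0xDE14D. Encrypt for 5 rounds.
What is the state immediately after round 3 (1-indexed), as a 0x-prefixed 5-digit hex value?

0xB0CCC

s_0 = plaintext = 0xDE14D
s_1 = Round(s_0, k_0) = 0x683C3
s_2 = Round(s_1, k_1) = 0x9254D
s_3 = Round(s_2, k_2) = 0xB0CCC
s_4 = Round(s_3, k_3) = 0x48F2A
s_5 = Round(s_4, k_4) = 0x4A3C0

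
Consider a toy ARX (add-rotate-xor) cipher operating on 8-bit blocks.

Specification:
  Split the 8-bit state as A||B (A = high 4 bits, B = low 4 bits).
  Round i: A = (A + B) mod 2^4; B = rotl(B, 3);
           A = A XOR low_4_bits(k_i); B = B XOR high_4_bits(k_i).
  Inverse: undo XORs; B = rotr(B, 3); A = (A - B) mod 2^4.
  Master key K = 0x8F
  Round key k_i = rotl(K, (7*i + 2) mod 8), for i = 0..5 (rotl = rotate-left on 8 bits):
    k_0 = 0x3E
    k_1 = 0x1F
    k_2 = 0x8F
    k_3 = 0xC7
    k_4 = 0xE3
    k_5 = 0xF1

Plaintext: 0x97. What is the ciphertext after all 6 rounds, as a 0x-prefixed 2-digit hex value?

0x3F

s_0 = plaintext = 0x97
s_1 = Round(s_0, k_0) = 0xE8
s_2 = Round(s_1, k_1) = 0x95
s_3 = Round(s_2, k_2) = 0x12
s_4 = Round(s_3, k_3) = 0x4D
s_5 = Round(s_4, k_4) = 0x20
s_6 = Round(s_5, k_5) = 0x3F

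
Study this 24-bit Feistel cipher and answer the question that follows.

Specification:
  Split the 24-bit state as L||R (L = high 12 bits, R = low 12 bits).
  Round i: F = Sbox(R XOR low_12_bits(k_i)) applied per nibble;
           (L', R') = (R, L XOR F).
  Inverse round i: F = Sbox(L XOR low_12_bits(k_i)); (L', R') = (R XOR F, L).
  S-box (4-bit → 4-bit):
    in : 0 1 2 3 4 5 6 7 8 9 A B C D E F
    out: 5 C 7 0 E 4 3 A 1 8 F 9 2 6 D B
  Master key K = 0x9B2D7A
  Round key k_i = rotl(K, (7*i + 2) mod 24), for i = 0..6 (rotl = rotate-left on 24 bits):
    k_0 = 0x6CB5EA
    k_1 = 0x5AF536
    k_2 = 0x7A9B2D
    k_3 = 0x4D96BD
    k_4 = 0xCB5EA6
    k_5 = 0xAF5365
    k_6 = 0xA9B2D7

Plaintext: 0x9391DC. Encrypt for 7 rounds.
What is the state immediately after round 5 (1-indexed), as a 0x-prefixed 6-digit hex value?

s_0 = plaintext = 0x9391DC
s_1 = Round(s_0, k_0) = 0x1DC73A
s_2 = Round(s_1, k_1) = 0x73A68E
s_3 = Round(s_2, k_2) = 0x68E1CA
s_4 = Round(s_3, k_3) = 0x1CAC24
s_5 = Round(s_4, k_4) = 0xC246DD
s_6 = Round(s_5, k_5) = 0x6DD8B5
s_7 = Round(s_6, k_6) = 0x8B59EA

0xC246DD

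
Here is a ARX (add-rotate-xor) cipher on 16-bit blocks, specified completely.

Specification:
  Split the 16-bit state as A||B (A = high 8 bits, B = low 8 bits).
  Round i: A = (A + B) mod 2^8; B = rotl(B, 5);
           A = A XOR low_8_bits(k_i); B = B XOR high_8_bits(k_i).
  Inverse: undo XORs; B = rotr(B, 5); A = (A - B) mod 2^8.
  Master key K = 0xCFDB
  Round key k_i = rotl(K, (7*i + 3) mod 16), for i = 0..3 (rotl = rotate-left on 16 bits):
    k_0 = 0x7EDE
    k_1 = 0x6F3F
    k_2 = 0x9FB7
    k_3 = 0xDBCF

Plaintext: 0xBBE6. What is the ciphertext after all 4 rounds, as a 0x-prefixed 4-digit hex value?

0x29C4

s_0 = plaintext = 0xBBE6
s_1 = Round(s_0, k_0) = 0x7FA2
s_2 = Round(s_1, k_1) = 0x1E3B
s_3 = Round(s_2, k_2) = 0xEEF8
s_4 = Round(s_3, k_3) = 0x29C4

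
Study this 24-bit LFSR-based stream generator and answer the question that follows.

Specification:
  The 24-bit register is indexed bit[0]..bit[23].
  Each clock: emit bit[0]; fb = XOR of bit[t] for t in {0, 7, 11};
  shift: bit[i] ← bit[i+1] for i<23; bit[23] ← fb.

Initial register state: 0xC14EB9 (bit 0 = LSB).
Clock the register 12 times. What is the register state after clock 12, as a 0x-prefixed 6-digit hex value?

0x40DC14

reg_0 = 0xC14EB9
clock 1: out=1, reg = 0xE0A75C
clock 2: out=0, reg = 0x7053AE
clock 3: out=0, reg = 0xB829D7
clock 4: out=1, reg = 0xDC14EB
clock 5: out=1, reg = 0x6E0A75
clock 6: out=1, reg = 0x37053A
clock 7: out=0, reg = 0x1B829D
clock 8: out=1, reg = 0x0DC14E
clock 9: out=0, reg = 0x06E0A7
clock 10: out=1, reg = 0x037053
clock 11: out=1, reg = 0x81B829
clock 12: out=1, reg = 0x40DC14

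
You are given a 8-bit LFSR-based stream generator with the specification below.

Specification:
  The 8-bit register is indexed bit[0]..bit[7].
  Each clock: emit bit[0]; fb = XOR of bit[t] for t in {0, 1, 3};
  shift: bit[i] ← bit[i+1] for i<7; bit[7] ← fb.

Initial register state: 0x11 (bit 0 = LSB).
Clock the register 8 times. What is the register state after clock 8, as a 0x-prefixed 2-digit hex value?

reg_0 = 0x11
clock 1: out=1, reg = 0x88
clock 2: out=0, reg = 0xC4
clock 3: out=0, reg = 0x62
clock 4: out=0, reg = 0xB1
clock 5: out=1, reg = 0xD8
clock 6: out=0, reg = 0xEC
clock 7: out=0, reg = 0xF6
clock 8: out=0, reg = 0xFB

0xFB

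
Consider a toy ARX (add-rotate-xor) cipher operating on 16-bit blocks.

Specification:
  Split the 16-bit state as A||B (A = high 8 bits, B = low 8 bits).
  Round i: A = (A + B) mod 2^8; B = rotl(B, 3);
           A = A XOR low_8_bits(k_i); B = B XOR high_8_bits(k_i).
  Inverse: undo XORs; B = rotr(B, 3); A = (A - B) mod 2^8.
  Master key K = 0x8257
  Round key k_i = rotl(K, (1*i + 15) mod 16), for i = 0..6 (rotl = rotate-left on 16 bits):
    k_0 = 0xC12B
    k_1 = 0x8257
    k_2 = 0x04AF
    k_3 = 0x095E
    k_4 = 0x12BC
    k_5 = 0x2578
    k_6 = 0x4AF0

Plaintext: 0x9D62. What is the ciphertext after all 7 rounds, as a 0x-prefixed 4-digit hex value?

s_0 = plaintext = 0x9D62
s_1 = Round(s_0, k_0) = 0xD4D2
s_2 = Round(s_1, k_1) = 0xF114
s_3 = Round(s_2, k_2) = 0xAAA4
s_4 = Round(s_3, k_3) = 0x102C
s_5 = Round(s_4, k_4) = 0x8073
s_6 = Round(s_5, k_5) = 0x8BBE
s_7 = Round(s_6, k_6) = 0xB9BF

0xB9BF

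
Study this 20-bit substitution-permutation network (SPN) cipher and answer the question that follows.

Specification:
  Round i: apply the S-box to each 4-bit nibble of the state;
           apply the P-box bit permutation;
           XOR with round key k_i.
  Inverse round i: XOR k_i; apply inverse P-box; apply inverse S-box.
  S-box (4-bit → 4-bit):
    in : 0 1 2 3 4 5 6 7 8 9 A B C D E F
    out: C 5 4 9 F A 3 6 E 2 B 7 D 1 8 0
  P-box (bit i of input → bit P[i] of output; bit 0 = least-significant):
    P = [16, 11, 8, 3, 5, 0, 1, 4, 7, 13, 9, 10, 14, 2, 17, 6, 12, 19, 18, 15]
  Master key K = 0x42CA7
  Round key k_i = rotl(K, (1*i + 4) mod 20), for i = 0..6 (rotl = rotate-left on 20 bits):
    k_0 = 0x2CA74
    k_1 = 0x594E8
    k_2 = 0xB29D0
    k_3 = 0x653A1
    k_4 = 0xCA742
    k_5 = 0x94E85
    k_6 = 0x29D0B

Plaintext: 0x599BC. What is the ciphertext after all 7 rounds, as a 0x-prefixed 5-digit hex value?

s_0 = plaintext = 0x599BC
s_1 = Round(s_0, k_0) = 0xB6B5B
s_2 = Round(s_1, k_1) = 0x8EF7D
s_3 = Round(s_2, k_2) = 0x6A993
s_4 = Round(s_3, k_3) = 0xF23EC
s_5 = Round(s_4, k_4) = 0xFA2DA
s_6 = Round(s_5, k_5) = 0x804E9
s_7 = Round(s_6, k_6) = 0xC33DB

0xC33DB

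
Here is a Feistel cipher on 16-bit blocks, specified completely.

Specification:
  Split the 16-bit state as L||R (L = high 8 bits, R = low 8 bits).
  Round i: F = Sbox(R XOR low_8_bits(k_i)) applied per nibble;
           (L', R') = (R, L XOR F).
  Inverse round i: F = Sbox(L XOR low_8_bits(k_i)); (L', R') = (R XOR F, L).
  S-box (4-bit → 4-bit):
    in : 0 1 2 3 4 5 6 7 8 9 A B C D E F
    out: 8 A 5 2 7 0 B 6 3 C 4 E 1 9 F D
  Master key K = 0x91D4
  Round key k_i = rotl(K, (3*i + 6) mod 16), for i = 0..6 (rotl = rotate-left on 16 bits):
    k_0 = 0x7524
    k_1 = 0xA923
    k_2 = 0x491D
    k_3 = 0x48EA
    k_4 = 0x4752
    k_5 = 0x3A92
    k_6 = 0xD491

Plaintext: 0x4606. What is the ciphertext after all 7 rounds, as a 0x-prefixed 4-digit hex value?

0xBB90

s_0 = plaintext = 0x4606
s_1 = Round(s_0, k_0) = 0x0613
s_2 = Round(s_1, k_1) = 0x132E
s_3 = Round(s_2, k_2) = 0x2E31
s_4 = Round(s_3, k_3) = 0x31B0
s_5 = Round(s_4, k_4) = 0xB0C4
s_6 = Round(s_5, k_5) = 0xC4BB
s_7 = Round(s_6, k_6) = 0xBB90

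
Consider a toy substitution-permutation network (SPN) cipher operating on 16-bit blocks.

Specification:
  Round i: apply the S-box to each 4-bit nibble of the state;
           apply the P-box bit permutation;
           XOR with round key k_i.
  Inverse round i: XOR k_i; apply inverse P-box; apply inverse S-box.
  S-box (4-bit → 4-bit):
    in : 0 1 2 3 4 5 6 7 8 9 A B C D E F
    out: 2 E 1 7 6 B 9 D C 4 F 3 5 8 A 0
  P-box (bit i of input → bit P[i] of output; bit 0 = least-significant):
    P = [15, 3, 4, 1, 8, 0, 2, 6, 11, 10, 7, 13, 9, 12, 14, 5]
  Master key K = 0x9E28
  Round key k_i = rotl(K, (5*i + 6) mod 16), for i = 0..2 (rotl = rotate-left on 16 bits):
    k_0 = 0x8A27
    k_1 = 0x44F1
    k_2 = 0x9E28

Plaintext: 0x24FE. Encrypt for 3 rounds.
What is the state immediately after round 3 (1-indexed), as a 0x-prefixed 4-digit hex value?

0x2E6F

s_0 = plaintext = 0x24FE
s_1 = Round(s_0, k_0) = 0x8CAD
s_2 = Round(s_1, k_1) = 0x0D16
s_3 = Round(s_2, k_2) = 0x2E6F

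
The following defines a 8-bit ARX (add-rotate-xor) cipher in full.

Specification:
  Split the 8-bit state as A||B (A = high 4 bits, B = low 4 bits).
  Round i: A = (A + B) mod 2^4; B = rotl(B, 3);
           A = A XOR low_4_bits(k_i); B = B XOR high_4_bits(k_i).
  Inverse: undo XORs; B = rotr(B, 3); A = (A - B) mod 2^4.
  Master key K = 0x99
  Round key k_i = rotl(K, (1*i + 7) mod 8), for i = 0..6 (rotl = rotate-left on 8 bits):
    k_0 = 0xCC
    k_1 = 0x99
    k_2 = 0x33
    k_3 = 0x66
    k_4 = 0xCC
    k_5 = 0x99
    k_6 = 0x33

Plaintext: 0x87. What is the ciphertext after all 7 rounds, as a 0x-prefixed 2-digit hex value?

s_0 = plaintext = 0x87
s_1 = Round(s_0, k_0) = 0x37
s_2 = Round(s_1, k_1) = 0x32
s_3 = Round(s_2, k_2) = 0x62
s_4 = Round(s_3, k_3) = 0xE7
s_5 = Round(s_4, k_4) = 0x97
s_6 = Round(s_5, k_5) = 0x92
s_7 = Round(s_6, k_6) = 0x82

0x82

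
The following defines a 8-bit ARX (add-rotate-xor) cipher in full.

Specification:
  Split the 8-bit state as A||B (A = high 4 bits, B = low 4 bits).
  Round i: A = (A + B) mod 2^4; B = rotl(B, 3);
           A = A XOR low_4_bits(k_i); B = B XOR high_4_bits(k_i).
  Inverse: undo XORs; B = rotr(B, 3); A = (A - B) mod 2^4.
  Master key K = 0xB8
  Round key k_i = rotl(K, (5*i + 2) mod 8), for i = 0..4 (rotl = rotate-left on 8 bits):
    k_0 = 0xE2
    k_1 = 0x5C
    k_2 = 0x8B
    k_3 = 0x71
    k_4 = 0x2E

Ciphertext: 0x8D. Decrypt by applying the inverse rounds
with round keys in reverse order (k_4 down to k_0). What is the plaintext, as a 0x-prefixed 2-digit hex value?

0x54

s_0 = ciphertext = 0x8D
s_1 = InvRound(s_0, k_4) = 0x7F
s_2 = InvRound(s_1, k_3) = 0x51
s_3 = InvRound(s_2, k_2) = 0xB3
s_4 = InvRound(s_3, k_1) = 0xBC
s_5 = InvRound(s_4, k_0) = 0x54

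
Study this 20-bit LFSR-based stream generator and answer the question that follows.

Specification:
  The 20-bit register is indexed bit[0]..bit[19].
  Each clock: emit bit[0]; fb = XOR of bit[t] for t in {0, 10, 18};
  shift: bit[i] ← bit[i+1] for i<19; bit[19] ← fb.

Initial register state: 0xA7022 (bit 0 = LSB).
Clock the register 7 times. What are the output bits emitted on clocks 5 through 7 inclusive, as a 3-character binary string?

010

reg_0 = 0xA7022
clock 1: out=0, reg = 0x53811
clock 2: out=1, reg = 0x29C08
clock 3: out=0, reg = 0x94E04
clock 4: out=0, reg = 0xCA702
clock 5: out=0, reg = 0x65381
clock 6: out=1, reg = 0x329C0
clock 7: out=0, reg = 0x194E0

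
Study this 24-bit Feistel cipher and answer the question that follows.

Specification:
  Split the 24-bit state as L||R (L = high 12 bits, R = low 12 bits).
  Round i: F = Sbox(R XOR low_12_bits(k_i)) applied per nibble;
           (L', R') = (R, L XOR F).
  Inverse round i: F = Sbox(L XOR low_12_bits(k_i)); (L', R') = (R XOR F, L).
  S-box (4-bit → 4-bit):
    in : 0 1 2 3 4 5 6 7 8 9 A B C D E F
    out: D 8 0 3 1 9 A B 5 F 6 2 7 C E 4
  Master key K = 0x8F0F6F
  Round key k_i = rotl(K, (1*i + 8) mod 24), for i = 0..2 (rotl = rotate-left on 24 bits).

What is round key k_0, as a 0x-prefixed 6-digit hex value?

0x0F6F8F

K = 0x8F0F6F
k_0 = rotl(K, (1*0+8) mod 24) = rotl(K, 8) = 0x0F6F8F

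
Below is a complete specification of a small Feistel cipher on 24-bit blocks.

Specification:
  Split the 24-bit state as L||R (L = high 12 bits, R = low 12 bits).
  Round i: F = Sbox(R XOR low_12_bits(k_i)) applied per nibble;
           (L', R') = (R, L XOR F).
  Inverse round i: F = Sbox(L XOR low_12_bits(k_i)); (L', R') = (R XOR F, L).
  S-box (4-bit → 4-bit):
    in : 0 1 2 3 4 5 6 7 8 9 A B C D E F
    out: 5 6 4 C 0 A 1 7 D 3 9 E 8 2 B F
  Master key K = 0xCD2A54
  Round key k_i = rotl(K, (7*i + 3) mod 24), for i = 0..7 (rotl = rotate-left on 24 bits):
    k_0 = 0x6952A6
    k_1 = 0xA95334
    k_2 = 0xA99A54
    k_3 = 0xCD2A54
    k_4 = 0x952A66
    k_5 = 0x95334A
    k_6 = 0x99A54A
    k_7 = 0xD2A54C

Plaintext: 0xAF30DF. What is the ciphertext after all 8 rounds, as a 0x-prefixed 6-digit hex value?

s_0 = plaintext = 0xAF30DF
s_1 = Round(s_0, k_0) = 0x0DFE80
s_2 = Round(s_1, k_1) = 0xE8023F
s_3 = Round(s_2, k_2) = 0x23F39E
s_4 = Round(s_3, k_3) = 0x39E1B6
s_5 = Round(s_4, k_4) = 0x1B6DBB
s_6 = Round(s_5, k_5) = 0xDBBA40
s_7 = Round(s_6, k_6) = 0xA402E2
s_8 = Round(s_7, k_7) = 0x2E2DDB

0x2E2DDB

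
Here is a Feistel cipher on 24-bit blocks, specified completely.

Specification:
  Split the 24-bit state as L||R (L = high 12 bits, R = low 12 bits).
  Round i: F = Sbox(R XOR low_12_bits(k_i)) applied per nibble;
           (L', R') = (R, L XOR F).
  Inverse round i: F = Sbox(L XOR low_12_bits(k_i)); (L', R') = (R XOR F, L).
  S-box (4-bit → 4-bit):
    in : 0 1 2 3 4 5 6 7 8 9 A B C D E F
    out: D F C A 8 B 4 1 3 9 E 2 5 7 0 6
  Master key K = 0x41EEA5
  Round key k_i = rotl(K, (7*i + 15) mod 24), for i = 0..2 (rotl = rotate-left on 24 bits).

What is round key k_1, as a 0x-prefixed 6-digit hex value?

0x507BA9

K = 0x41EEA5
k_0 = rotl(K, (7*0+15) mod 24) = rotl(K, 15) = 0x52A0F7
k_1 = rotl(K, (7*1+15) mod 24) = rotl(K, 22) = 0x507BA9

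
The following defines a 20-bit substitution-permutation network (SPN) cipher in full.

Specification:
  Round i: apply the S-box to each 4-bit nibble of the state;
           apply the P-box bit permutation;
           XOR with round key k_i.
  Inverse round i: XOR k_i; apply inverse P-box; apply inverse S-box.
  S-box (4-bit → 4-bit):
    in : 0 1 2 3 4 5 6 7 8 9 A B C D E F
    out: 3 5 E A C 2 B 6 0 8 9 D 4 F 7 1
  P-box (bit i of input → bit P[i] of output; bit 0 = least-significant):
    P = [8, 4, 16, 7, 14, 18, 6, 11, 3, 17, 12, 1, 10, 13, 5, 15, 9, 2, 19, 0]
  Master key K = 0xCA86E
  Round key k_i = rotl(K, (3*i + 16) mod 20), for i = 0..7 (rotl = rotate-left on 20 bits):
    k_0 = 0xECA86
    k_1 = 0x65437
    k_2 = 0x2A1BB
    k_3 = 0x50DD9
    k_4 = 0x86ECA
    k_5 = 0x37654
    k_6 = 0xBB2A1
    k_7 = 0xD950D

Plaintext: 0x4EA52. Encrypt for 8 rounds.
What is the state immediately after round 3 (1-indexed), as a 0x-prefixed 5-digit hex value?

0xA0639

s_0 = plaintext = 0x4EA52
s_1 = Round(s_0, k_0) = 0x3EE3D
s_2 = Round(s_1, k_1) = 0x1698A
s_3 = Round(s_2, k_2) = 0xA0639
s_4 = Round(s_3, k_3) = 0x32352
s_5 = Round(s_4, k_4) = 0xFCE7D
s_6 = Round(s_5, k_5) = 0x465AC
s_7 = Round(s_6, k_6) = 0x05EA0
s_8 = Round(s_7, k_7) = 0xFEE11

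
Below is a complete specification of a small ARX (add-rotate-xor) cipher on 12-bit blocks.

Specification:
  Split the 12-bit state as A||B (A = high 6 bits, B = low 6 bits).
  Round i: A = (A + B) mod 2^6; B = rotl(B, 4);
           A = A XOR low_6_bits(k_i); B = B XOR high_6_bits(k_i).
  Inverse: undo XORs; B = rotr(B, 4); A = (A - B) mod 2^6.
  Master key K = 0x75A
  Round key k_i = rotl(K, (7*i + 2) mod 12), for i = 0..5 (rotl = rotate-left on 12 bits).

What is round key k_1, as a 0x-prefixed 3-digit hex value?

0x4EB

K = 0x75A
k_0 = rotl(K, (7*0+2) mod 12) = rotl(K, 2) = 0xD69
k_1 = rotl(K, (7*1+2) mod 12) = rotl(K, 9) = 0x4EB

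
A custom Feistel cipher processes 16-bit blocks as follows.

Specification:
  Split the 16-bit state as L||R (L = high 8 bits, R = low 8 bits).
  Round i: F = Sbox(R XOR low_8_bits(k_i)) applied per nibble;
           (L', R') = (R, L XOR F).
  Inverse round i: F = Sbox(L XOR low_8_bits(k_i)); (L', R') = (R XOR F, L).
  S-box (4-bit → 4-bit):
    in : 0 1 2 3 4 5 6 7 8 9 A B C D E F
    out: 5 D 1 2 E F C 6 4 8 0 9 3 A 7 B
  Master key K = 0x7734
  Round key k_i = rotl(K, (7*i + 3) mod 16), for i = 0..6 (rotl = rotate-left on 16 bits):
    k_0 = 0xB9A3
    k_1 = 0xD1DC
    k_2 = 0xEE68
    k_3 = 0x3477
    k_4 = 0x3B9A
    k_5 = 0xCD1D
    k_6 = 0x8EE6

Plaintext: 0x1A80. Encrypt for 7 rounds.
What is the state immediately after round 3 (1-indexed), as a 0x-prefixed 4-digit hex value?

s_0 = plaintext = 0x1A80
s_1 = Round(s_0, k_0) = 0x8008
s_2 = Round(s_1, k_1) = 0x082E
s_3 = Round(s_2, k_2) = 0x2EE4
s_4 = Round(s_3, k_3) = 0xE4AC
s_5 = Round(s_4, k_4) = 0xACC8
s_6 = Round(s_5, k_5) = 0xC803
s_7 = Round(s_6, k_6) = 0x03B7

0x2EE4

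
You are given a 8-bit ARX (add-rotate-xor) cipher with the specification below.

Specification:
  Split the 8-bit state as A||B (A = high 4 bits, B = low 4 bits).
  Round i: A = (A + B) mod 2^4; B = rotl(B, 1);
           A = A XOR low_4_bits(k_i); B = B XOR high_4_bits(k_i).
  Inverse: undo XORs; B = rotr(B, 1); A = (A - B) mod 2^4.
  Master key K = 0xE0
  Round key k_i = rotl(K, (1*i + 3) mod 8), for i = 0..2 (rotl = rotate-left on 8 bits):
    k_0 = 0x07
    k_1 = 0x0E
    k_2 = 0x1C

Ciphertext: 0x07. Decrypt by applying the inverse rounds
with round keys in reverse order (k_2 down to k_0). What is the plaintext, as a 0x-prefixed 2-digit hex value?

0xDC

s_0 = ciphertext = 0x07
s_1 = InvRound(s_0, k_2) = 0x93
s_2 = InvRound(s_1, k_1) = 0xE9
s_3 = InvRound(s_2, k_0) = 0xDC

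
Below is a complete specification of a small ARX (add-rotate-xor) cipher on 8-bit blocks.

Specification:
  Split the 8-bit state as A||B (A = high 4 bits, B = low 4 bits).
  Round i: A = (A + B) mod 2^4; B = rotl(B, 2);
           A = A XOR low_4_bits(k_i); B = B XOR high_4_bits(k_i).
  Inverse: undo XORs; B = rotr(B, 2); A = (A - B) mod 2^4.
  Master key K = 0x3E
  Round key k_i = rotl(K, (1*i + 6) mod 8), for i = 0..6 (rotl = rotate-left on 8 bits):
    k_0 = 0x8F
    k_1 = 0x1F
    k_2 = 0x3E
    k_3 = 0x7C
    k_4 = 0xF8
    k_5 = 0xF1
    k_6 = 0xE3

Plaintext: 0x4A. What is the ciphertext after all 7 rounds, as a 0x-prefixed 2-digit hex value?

0xD6

s_0 = plaintext = 0x4A
s_1 = Round(s_0, k_0) = 0x12
s_2 = Round(s_1, k_1) = 0xC9
s_3 = Round(s_2, k_2) = 0xB5
s_4 = Round(s_3, k_3) = 0xC2
s_5 = Round(s_4, k_4) = 0x67
s_6 = Round(s_5, k_5) = 0xC2
s_7 = Round(s_6, k_6) = 0xD6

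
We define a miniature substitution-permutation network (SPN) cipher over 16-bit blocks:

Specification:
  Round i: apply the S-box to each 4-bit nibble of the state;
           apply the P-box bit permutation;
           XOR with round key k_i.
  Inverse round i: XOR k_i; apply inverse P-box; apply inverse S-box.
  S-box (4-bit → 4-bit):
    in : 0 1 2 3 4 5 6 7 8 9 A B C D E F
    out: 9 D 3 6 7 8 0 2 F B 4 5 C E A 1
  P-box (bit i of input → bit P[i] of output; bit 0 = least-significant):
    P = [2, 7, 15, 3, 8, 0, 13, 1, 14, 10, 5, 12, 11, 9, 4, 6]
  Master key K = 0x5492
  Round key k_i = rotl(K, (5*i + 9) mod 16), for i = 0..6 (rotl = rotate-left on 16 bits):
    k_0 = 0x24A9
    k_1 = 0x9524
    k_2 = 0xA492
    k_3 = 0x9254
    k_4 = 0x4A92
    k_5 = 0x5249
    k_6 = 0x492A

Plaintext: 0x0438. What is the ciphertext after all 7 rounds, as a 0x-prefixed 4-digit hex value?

s_0 = plaintext = 0x0438
s_1 = Round(s_0, k_0) = 0xC844
s_2 = Round(s_1, k_1) = 0x60D1
s_3 = Round(s_2, k_2) = 0x549D
s_4 = Round(s_3, k_3) = 0x57BF
s_5 = Round(s_4, k_4) = 0x6FD6
s_6 = Round(s_5, k_5) = 0x324A
s_7 = Round(s_6, k_6) = 0xAE3B

0xAE3B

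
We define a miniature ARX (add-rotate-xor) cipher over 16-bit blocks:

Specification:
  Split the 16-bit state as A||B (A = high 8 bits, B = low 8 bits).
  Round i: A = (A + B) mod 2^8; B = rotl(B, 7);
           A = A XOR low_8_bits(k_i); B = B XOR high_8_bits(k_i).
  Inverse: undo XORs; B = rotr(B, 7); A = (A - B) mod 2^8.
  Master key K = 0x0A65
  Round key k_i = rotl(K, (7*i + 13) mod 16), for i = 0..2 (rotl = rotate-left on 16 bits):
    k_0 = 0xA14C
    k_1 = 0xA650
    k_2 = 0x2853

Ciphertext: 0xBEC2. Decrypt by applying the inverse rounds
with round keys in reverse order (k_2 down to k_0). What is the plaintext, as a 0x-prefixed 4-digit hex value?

s_0 = ciphertext = 0xBEC2
s_1 = InvRound(s_0, k_2) = 0x18D5
s_2 = InvRound(s_1, k_1) = 0x62E6
s_3 = InvRound(s_2, k_0) = 0xA08E

0xA08E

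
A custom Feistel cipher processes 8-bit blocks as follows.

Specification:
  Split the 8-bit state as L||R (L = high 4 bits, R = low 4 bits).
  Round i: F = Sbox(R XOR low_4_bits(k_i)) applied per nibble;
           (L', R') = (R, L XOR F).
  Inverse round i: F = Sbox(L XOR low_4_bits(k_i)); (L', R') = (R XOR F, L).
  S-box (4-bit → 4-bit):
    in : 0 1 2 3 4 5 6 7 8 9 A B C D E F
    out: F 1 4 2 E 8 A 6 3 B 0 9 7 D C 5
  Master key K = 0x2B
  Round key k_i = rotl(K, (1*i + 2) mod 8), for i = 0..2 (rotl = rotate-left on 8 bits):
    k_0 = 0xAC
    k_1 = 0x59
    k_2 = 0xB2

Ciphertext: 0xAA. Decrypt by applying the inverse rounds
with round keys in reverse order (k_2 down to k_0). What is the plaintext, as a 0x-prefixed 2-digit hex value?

s_0 = ciphertext = 0xAA
s_1 = InvRound(s_0, k_2) = 0x9A
s_2 = InvRound(s_1, k_1) = 0x59
s_3 = InvRound(s_2, k_0) = 0x25

0x25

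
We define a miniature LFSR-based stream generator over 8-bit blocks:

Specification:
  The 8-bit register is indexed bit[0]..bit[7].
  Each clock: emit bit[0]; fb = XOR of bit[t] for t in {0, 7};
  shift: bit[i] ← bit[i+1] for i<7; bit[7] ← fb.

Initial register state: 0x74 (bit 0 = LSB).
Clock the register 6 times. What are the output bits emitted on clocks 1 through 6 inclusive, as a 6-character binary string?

reg_0 = 0x74
clock 1: out=0, reg = 0x3A
clock 2: out=0, reg = 0x1D
clock 3: out=1, reg = 0x8E
clock 4: out=0, reg = 0xC7
clock 5: out=1, reg = 0x63
clock 6: out=1, reg = 0xB1

001011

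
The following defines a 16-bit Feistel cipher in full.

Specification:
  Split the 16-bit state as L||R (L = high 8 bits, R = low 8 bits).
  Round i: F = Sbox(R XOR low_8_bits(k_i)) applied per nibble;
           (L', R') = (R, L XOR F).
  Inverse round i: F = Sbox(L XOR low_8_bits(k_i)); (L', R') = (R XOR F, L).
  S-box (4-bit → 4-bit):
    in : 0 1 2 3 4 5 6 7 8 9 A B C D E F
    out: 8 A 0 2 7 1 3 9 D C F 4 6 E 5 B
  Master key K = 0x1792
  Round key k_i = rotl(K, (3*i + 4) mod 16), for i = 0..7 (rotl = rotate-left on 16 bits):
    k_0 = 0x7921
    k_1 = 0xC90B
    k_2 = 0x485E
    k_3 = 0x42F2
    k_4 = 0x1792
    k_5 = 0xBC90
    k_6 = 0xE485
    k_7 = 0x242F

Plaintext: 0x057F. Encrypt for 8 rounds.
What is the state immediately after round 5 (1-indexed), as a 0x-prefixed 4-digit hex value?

0xF9F5

s_0 = plaintext = 0x057F
s_1 = Round(s_0, k_0) = 0x7F10
s_2 = Round(s_1, k_1) = 0x10DB
s_3 = Round(s_2, k_2) = 0xDBC1
s_4 = Round(s_3, k_3) = 0xC1F9
s_5 = Round(s_4, k_4) = 0xF9F5
s_6 = Round(s_5, k_5) = 0xF5C8
s_7 = Round(s_6, k_6) = 0xC88B
s_8 = Round(s_7, k_7) = 0x8B3F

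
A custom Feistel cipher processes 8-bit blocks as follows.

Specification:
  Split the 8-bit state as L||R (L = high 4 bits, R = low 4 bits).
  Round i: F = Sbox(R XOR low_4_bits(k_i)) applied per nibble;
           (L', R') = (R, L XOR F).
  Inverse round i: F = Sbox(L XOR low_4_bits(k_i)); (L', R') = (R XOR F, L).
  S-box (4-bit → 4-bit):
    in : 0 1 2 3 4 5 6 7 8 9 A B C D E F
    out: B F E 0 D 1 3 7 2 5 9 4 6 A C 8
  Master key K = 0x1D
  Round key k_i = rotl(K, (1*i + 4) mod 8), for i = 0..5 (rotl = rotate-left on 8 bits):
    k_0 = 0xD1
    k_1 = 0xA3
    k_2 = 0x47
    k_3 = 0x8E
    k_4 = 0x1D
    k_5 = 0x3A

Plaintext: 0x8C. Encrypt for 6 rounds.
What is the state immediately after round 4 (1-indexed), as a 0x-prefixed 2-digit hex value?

s_0 = plaintext = 0x8C
s_1 = Round(s_0, k_0) = 0xC2
s_2 = Round(s_1, k_1) = 0x23
s_3 = Round(s_2, k_2) = 0x3F
s_4 = Round(s_3, k_3) = 0xFC
s_5 = Round(s_4, k_4) = 0xC0
s_6 = Round(s_5, k_5) = 0x05

0xFC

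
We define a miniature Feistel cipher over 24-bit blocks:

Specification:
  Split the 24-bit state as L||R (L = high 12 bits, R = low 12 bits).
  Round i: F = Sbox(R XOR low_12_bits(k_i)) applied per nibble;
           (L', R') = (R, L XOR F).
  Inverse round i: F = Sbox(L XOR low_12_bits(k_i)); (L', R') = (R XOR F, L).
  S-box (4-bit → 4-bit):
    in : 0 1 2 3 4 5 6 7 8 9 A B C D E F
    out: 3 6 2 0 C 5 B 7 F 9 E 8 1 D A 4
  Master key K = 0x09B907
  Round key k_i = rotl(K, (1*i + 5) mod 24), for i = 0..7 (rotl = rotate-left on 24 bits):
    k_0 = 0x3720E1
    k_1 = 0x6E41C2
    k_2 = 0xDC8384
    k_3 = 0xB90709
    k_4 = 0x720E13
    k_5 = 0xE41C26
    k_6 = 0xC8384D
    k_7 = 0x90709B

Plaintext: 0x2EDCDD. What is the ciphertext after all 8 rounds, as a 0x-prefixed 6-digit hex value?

s_0 = plaintext = 0x2EDCDD
s_1 = Round(s_0, k_0) = 0xCDD3EC
s_2 = Round(s_1, k_1) = 0x3ECEF7
s_3 = Round(s_2, k_2) = 0xEF7E9C
s_4 = Round(s_3, k_3) = 0xE9C762
s_5 = Round(s_4, k_4) = 0x7627EA
s_6 = Round(s_5, k_5) = 0x7EAF73
s_7 = Round(s_6, k_6) = 0xF730E0
s_8 = Round(s_7, k_7) = 0x0E0C0B

0x0E0C0B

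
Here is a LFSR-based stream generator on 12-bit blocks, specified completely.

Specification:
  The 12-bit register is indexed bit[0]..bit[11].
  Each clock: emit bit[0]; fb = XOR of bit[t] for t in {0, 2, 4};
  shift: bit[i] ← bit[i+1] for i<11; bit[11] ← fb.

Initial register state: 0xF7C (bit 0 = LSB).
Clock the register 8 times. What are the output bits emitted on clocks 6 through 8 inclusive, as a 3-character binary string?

110

reg_0 = 0xF7C
clock 1: out=0, reg = 0x7BE
clock 2: out=0, reg = 0x3DF
clock 3: out=1, reg = 0x9EF
clock 4: out=1, reg = 0x4F7
clock 5: out=1, reg = 0xA7B
clock 6: out=1, reg = 0x53D
clock 7: out=1, reg = 0xA9E
clock 8: out=0, reg = 0x54F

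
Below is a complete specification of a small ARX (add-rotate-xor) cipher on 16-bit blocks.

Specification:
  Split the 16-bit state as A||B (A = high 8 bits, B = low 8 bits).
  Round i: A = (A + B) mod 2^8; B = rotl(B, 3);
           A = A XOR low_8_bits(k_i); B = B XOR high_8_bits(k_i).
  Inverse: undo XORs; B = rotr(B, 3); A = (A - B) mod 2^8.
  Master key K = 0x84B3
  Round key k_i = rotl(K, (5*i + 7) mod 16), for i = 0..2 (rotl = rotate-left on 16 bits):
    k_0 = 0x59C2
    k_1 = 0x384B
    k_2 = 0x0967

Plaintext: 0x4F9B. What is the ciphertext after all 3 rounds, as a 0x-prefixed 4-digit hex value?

0x9DA9

s_0 = plaintext = 0x4F9B
s_1 = Round(s_0, k_0) = 0x2885
s_2 = Round(s_1, k_1) = 0xE614
s_3 = Round(s_2, k_2) = 0x9DA9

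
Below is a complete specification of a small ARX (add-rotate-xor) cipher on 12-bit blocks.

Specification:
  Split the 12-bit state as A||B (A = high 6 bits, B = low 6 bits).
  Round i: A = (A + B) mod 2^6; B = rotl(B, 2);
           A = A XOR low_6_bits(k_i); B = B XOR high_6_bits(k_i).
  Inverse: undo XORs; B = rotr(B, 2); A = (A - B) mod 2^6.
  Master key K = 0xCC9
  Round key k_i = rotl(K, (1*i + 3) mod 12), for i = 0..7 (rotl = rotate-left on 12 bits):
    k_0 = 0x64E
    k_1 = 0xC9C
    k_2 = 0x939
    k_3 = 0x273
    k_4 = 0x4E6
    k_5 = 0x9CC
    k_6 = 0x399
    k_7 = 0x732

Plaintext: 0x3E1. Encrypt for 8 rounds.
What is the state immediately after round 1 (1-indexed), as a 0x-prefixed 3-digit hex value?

s_0 = plaintext = 0x3E1
s_1 = Round(s_0, k_0) = 0xF9F
s_2 = Round(s_1, k_1) = 0x04F
s_3 = Round(s_2, k_2) = 0xA58
s_4 = Round(s_3, k_3) = 0xCA8
s_5 = Round(s_4, k_4) = 0xF31
s_6 = Round(s_5, k_5) = 0x860
s_7 = Round(s_6, k_6) = 0x60C
s_8 = Round(s_7, k_7) = 0x5AC

0xF9F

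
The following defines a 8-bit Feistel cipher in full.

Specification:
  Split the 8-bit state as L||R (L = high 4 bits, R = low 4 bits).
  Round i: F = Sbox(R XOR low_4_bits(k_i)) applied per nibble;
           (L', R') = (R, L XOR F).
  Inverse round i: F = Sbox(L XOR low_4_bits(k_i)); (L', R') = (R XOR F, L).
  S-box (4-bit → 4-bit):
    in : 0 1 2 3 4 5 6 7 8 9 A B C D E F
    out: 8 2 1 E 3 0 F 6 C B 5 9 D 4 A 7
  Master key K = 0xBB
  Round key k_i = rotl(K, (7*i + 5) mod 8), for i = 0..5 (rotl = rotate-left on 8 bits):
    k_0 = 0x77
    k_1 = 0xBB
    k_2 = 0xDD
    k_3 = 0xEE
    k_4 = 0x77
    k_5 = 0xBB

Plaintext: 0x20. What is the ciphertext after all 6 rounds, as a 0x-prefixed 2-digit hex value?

s_0 = plaintext = 0x20
s_1 = Round(s_0, k_0) = 0x04
s_2 = Round(s_1, k_1) = 0x47
s_3 = Round(s_2, k_2) = 0x71
s_4 = Round(s_3, k_3) = 0x10
s_5 = Round(s_4, k_4) = 0x07
s_6 = Round(s_5, k_5) = 0x7D

0x7D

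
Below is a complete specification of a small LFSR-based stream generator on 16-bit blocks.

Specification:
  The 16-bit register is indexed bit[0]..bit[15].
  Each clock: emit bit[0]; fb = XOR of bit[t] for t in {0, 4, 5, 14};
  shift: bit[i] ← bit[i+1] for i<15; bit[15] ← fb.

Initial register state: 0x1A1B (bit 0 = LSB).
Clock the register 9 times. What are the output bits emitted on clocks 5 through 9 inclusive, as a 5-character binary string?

10000

reg_0 = 0x1A1B
clock 1: out=1, reg = 0x0D0D
clock 2: out=1, reg = 0x8686
clock 3: out=0, reg = 0x4343
clock 4: out=1, reg = 0x21A1
clock 5: out=1, reg = 0x10D0
clock 6: out=0, reg = 0x8868
clock 7: out=0, reg = 0xC434
clock 8: out=0, reg = 0xE21A
clock 9: out=0, reg = 0x710D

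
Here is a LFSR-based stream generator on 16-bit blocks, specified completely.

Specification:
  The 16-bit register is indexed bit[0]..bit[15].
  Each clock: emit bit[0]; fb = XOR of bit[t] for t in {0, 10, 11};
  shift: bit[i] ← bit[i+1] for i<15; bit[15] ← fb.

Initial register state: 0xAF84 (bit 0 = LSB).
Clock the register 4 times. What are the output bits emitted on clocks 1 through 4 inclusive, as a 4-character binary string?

reg_0 = 0xAF84
clock 1: out=0, reg = 0x57C2
clock 2: out=0, reg = 0xABE1
clock 3: out=1, reg = 0x55F0
clock 4: out=0, reg = 0xAAF8

0010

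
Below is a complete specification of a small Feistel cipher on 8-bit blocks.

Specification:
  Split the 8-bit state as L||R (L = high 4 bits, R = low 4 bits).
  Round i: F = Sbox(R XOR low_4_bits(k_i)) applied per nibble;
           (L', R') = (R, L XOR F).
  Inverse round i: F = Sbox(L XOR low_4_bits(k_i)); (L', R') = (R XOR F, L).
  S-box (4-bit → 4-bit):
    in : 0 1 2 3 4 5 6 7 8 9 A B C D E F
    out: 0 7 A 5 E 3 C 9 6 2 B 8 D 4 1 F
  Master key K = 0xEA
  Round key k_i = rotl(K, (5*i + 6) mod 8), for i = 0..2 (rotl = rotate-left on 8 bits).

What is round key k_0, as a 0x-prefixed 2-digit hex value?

K = 0xEA
k_0 = rotl(K, (5*0+6) mod 8) = rotl(K, 6) = 0xBA

0xBA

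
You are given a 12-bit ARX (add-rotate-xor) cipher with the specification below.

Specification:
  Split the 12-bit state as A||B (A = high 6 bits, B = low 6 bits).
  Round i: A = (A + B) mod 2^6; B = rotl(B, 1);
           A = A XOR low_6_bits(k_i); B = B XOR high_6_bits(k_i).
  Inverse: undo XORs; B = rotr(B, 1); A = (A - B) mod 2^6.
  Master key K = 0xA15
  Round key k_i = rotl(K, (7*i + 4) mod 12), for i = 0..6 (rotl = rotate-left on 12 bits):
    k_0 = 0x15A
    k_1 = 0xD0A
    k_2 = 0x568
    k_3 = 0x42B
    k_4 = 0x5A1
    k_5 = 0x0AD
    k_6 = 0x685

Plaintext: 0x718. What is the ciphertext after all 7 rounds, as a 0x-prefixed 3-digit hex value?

0x83F

s_0 = plaintext = 0x718
s_1 = Round(s_0, k_0) = 0xBB5
s_2 = Round(s_1, k_1) = 0xA5F
s_3 = Round(s_2, k_2) = 0x82B
s_4 = Round(s_3, k_3) = 0x807
s_5 = Round(s_4, k_4) = 0x198
s_6 = Round(s_5, k_5) = 0xCF2
s_7 = Round(s_6, k_6) = 0x83F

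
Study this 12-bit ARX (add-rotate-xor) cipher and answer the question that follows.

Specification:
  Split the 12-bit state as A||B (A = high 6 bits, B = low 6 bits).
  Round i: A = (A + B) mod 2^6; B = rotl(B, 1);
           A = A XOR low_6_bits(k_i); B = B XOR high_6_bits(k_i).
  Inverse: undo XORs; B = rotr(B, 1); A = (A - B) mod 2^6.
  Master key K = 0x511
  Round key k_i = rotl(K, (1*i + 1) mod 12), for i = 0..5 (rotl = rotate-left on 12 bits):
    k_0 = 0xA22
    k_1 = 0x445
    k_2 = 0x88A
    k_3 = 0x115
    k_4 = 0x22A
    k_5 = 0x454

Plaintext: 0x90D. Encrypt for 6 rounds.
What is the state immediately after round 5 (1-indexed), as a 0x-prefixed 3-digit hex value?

s_0 = plaintext = 0x90D
s_1 = Round(s_0, k_0) = 0x4F2
s_2 = Round(s_1, k_1) = 0x034
s_3 = Round(s_2, k_2) = 0xF8B
s_4 = Round(s_3, k_3) = 0x712
s_5 = Round(s_4, k_4) = 0x12C
s_6 = Round(s_5, k_5) = 0x908

0x12C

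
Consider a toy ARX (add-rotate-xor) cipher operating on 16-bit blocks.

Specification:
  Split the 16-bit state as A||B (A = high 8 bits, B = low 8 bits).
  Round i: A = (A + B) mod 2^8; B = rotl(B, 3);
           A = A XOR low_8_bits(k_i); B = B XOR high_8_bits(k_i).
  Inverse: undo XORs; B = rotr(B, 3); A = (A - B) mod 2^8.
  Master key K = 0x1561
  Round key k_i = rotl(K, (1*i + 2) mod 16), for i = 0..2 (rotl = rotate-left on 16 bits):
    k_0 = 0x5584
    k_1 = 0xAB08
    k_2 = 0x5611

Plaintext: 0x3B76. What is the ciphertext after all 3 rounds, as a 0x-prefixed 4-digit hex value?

s_0 = plaintext = 0x3B76
s_1 = Round(s_0, k_0) = 0x35E6
s_2 = Round(s_1, k_1) = 0x139C
s_3 = Round(s_2, k_2) = 0xBEB2

0xBEB2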